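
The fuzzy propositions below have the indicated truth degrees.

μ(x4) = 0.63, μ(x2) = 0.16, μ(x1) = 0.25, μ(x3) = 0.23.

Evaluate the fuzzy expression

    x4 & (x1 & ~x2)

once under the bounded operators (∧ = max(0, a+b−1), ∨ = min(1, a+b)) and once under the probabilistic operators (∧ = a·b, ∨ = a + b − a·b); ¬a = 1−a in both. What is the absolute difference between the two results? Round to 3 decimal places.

0.132

Under bounded:
  ~x2 = 1 − 0.16 = 0.84
  x1 & ~x2 = max(0, a+b−1) on (0.25, 0.84) = 0.09
  x4 & (x1 & ~x2) = max(0, a+b−1) on (0.63, 0.09) = 0.00
  → value = 0.0000
Under probabilistic:
  ~x2 = 1 − 0.1600 = 0.8400
  x1 & ~x2 = a·b on (0.2500, 0.8400) = 0.2100
  x4 & (x1 & ~x2) = a·b on (0.6300, 0.2100) = 0.1323
  → value = 0.1323
|0.0000 − 0.1323| = 0.132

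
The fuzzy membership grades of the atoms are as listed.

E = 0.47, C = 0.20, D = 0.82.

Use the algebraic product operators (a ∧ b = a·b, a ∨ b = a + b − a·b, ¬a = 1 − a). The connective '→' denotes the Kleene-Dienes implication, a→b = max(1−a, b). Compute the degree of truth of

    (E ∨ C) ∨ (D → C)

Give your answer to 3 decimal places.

0.661

E ∨ C = a + b − a·b on (0.4700, 0.2000) = 0.5760
D → C  [Kleene-Dienes: max(1−a, b)] with a=0.8200, b=0.2000 → 0.2000
(E ∨ C) ∨ (D → C) = a + b − a·b on (0.5760, 0.2000) = 0.6608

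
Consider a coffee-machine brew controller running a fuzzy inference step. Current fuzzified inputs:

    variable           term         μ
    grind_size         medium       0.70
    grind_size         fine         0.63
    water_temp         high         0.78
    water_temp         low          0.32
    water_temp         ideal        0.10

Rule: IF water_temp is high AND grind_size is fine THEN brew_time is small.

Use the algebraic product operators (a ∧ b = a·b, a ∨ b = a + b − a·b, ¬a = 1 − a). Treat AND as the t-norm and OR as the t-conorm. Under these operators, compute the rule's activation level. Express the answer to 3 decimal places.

firing strength: high=0.78, fine=0.63; AND[a·b] → w = 0.4914

0.491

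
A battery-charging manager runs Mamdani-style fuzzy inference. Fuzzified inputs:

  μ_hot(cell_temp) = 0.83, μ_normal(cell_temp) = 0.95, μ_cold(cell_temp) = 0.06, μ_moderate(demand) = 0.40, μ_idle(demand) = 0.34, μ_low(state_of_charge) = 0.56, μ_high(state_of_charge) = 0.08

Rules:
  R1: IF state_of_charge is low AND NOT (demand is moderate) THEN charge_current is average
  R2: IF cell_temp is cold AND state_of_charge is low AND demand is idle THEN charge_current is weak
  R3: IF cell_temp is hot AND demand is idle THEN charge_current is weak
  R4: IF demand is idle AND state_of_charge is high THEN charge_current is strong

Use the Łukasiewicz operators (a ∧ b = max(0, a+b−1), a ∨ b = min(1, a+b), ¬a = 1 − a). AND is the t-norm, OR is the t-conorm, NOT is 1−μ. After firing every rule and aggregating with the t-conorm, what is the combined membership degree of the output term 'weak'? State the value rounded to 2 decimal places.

0.17

R1: low=0.56, ¬moderate=1−0.40=0.60; AND[max(0, a+b−1)] → w = 0.16
R2: cold=0.06, low=0.56, idle=0.34; AND[max(0, a+b−1)] → w = 0.00
R3: hot=0.83, idle=0.34; AND[max(0, a+b−1)] → w = 0.17
R4: idle=0.34, high=0.08; AND[max(0, a+b−1)] → w = 0.00
Rules with consequent 'weak': {R2, R3} → strengths 0.00, 0.17
Aggregate via t-conorm [min(1, a+b)]: 0.17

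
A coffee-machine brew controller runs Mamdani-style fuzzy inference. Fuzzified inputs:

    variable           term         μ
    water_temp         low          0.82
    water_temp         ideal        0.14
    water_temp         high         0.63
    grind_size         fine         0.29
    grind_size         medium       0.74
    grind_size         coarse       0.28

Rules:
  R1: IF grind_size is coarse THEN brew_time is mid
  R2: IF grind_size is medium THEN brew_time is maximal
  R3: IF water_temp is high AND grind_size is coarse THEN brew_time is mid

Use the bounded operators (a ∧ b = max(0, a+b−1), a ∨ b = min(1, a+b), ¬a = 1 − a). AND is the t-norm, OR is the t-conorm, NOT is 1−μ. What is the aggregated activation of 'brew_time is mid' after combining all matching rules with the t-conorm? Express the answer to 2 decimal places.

R1: coarse=0.28 → w = 0.28
R2: medium=0.74 → w = 0.74
R3: high=0.63, coarse=0.28; AND[max(0, a+b−1)] → w = 0.00
Rules with consequent 'mid': {R1, R3} → strengths 0.28, 0.00
Aggregate via t-conorm [min(1, a+b)]: 0.28

0.28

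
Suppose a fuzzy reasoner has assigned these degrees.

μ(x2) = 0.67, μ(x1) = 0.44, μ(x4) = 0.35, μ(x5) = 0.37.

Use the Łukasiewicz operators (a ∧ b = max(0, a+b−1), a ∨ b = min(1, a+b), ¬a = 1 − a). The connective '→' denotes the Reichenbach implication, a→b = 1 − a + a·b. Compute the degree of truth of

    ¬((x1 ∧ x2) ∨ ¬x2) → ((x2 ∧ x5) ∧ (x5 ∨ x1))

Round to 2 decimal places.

x1 ∧ x2 = max(0, a+b−1) on (0.44, 0.67) = 0.11
¬x2 = 1 − 0.67 = 0.33
(x1 ∧ x2) ∨ ¬x2 = min(1, a+b) on (0.11, 0.33) = 0.44
¬((x1 ∧ x2) ∨ ¬x2) = 1 − 0.44 = 0.56
x2 ∧ x5 = max(0, a+b−1) on (0.67, 0.37) = 0.04
x5 ∨ x1 = min(1, a+b) on (0.37, 0.44) = 0.81
(x2 ∧ x5) ∧ (x5 ∨ x1) = max(0, a+b−1) on (0.04, 0.81) = 0.00
¬((x1 ∧ x2) ∨ ¬x2) → ((x2 ∧ x5) ∧ (x5 ∨ x1))  [Reichenbach: 1 − a + a·b] with a=0.56, b=0.00 → 0.44

0.44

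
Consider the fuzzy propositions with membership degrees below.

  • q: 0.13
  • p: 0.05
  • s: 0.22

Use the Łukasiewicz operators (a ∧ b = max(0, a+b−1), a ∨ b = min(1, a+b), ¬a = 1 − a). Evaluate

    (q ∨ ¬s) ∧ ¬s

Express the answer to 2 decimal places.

0.69

¬s = 1 − 0.22 = 0.78
q ∨ ¬s = min(1, a+b) on (0.13, 0.78) = 0.91
¬s = 1 − 0.22 = 0.78
(q ∨ ¬s) ∧ ¬s = max(0, a+b−1) on (0.91, 0.78) = 0.69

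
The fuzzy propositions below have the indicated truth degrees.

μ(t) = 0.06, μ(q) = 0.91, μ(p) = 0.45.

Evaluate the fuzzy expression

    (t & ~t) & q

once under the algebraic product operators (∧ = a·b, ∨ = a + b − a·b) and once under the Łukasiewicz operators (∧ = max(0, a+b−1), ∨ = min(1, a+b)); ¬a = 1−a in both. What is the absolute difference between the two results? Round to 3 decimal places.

0.051

Under algebraic product:
  ~t = 1 − 0.0600 = 0.9400
  t & ~t = a·b on (0.0600, 0.9400) = 0.0564
  (t & ~t) & q = a·b on (0.0564, 0.9100) = 0.0513
  → value = 0.0513
Under Łukasiewicz:
  ~t = 1 − 0.06 = 0.94
  t & ~t = max(0, a+b−1) on (0.06, 0.94) = 0.00
  (t & ~t) & q = max(0, a+b−1) on (0.00, 0.91) = 0.00
  → value = 0.0000
|0.0513 − 0.0000| = 0.051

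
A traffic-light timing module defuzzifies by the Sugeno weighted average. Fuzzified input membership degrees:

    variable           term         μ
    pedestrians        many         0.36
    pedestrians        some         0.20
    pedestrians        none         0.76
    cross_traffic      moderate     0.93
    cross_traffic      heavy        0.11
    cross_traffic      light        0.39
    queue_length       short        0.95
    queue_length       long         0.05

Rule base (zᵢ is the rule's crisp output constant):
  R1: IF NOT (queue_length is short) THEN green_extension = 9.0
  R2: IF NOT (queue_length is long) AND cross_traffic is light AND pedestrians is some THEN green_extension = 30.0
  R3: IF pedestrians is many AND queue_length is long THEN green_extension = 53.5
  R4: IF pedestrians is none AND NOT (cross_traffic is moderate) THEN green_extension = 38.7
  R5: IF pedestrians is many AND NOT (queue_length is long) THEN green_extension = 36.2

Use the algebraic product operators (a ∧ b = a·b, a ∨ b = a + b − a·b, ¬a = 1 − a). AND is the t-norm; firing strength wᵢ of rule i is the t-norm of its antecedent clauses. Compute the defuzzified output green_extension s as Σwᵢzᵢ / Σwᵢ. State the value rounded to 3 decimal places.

33.641

R1 (z=9.0): ¬short=1−0.95=0.05 → w = 0.0500
R2 (z=30.0): ¬long=1−0.05=0.95, light=0.39, some=0.20; AND[a·b] → w = 0.0741
R3 (z=53.5): many=0.36, long=0.05; AND[a·b] → w = 0.0180
R4 (z=38.7): none=0.76, ¬moderate=1−0.93=0.07; AND[a·b] → w = 0.0532
R5 (z=36.2): many=0.36, ¬long=1−0.05=0.95; AND[a·b] → w = 0.3420
Weighted average = (0.0500·9.0 + 0.0741·30.0 + 0.0180·53.5 + 0.0532·38.7 + 0.3420·36.2) / (0.0500 + 0.0741 + 0.0180 + 0.0532 + 0.3420)
  = 18.0752 / 0.5373 = 33.641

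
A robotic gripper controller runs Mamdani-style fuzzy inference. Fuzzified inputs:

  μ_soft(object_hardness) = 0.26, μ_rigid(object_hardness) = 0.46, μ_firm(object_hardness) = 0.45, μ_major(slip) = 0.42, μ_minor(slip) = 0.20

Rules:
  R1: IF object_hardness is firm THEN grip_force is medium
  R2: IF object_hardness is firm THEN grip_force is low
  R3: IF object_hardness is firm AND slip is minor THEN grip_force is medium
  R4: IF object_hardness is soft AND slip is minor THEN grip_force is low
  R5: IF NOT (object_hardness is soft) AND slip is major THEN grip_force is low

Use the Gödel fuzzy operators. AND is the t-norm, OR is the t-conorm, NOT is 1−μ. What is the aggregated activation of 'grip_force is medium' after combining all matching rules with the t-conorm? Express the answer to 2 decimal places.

0.45

R1: firm=0.45 → w = 0.45
R2: firm=0.45 → w = 0.45
R3: firm=0.45, minor=0.20; AND[min(a, b)] → w = 0.20
R4: soft=0.26, minor=0.20; AND[min(a, b)] → w = 0.20
R5: ¬soft=1−0.26=0.74, major=0.42; AND[min(a, b)] → w = 0.42
Rules with consequent 'medium': {R1, R3} → strengths 0.45, 0.20
Aggregate via t-conorm [max(a, b)]: 0.45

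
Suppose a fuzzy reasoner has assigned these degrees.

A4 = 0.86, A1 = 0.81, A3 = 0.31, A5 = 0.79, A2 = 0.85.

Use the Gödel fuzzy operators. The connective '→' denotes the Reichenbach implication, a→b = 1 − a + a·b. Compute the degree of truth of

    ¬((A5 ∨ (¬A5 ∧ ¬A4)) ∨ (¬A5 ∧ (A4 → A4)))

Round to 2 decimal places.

¬A5 = 1 − 0.79 = 0.21
¬A4 = 1 − 0.86 = 0.14
¬A5 ∧ ¬A4 = min(a, b) on (0.21, 0.14) = 0.14
A5 ∨ (¬A5 ∧ ¬A4) = max(a, b) on (0.79, 0.14) = 0.79
¬A5 = 1 − 0.79 = 0.21
A4 → A4  [Reichenbach: 1 − a + a·b] with a=0.86, b=0.86 → 0.88
¬A5 ∧ (A4 → A4) = min(a, b) on (0.21, 0.88) = 0.21
(A5 ∨ (¬A5 ∧ ¬A4)) ∨ (¬A5 ∧ (A4 → A4)) = max(a, b) on (0.79, 0.21) = 0.79
¬((A5 ∨ (¬A5 ∧ ¬A4)) ∨ (¬A5 ∧ (A4 → A4))) = 1 − 0.79 = 0.21

0.21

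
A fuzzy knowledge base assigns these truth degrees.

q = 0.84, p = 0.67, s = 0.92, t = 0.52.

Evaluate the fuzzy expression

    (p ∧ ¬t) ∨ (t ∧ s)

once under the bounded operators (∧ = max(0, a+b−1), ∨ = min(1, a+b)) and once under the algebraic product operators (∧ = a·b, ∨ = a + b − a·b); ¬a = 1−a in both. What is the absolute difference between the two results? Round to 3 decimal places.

Under bounded:
  ¬t = 1 − 0.52 = 0.48
  p ∧ ¬t = max(0, a+b−1) on (0.67, 0.48) = 0.15
  t ∧ s = max(0, a+b−1) on (0.52, 0.92) = 0.44
  (p ∧ ¬t) ∨ (t ∧ s) = min(1, a+b) on (0.15, 0.44) = 0.59
  → value = 0.5900
Under algebraic product:
  ¬t = 1 − 0.5200 = 0.4800
  p ∧ ¬t = a·b on (0.6700, 0.4800) = 0.3216
  t ∧ s = a·b on (0.5200, 0.9200) = 0.4784
  (p ∧ ¬t) ∨ (t ∧ s) = a + b − a·b on (0.3216, 0.4784) = 0.6461
  → value = 0.6461
|0.5900 − 0.6461| = 0.056

0.056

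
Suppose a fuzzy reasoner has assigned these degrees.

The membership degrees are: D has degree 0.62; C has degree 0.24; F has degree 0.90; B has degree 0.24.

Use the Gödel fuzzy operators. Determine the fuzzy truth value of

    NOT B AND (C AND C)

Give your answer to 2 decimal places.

0.24

NOT B = 1 − 0.24 = 0.76
C AND C = min(a, b) on (0.24, 0.24) = 0.24
NOT B AND (C AND C) = min(a, b) on (0.76, 0.24) = 0.24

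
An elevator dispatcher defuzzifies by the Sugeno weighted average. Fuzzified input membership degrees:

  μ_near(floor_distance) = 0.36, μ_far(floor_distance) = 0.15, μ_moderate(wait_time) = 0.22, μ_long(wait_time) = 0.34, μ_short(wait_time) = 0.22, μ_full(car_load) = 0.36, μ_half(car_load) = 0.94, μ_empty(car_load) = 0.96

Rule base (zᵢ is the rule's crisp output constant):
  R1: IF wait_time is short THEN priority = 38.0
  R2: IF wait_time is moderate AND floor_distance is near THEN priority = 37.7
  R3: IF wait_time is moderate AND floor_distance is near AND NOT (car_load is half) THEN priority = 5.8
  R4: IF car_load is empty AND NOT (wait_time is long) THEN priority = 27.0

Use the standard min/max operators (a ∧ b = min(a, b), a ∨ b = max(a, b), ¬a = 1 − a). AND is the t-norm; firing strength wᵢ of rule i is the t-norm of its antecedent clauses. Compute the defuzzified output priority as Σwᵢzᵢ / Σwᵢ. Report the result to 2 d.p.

30.02

R1 (z=38.0): short=0.22 → w = 0.22
R2 (z=37.7): moderate=0.22, near=0.36; AND[min(a, b)] → w = 0.22
R3 (z=5.8): moderate=0.22, near=0.36, ¬half=1−0.94=0.06; AND[min(a, b)] → w = 0.06
R4 (z=27.0): empty=0.96, ¬long=1−0.34=0.66; AND[min(a, b)] → w = 0.66
Weighted average = (0.22·38.0 + 0.22·37.7 + 0.06·5.8 + 0.66·27.0) / (0.22 + 0.22 + 0.06 + 0.66)
  = 34.8220 / 1.1600 = 30.02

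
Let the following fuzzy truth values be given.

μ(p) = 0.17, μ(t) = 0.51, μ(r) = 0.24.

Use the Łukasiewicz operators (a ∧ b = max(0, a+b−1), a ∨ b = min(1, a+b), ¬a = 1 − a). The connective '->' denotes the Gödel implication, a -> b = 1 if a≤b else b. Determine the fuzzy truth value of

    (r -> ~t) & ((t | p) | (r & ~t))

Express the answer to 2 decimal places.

~t = 1 − 0.51 = 0.49
r -> ~t  [Gödel: 1 if a≤b else b] with a=0.24, b=0.49 → 1.00
t | p = min(1, a+b) on (0.51, 0.17) = 0.68
~t = 1 − 0.51 = 0.49
r & ~t = max(0, a+b−1) on (0.24, 0.49) = 0.00
(t | p) | (r & ~t) = min(1, a+b) on (0.68, 0.00) = 0.68
(r -> ~t) & ((t | p) | (r & ~t)) = max(0, a+b−1) on (1.00, 0.68) = 0.68

0.68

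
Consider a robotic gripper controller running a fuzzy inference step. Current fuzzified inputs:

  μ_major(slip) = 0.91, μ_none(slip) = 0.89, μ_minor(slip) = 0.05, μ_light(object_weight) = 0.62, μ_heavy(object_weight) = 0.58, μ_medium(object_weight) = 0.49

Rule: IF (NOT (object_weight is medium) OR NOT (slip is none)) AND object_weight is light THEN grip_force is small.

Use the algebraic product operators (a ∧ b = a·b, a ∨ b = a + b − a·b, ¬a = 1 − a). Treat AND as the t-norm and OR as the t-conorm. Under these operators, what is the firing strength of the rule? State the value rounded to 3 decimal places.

0.350

firing strength: (¬medium=1−0.49=0.51 OR ¬none=1−0.89=0.11) = 0.5639; AND[a·b] with light=0.62 → w = 0.3496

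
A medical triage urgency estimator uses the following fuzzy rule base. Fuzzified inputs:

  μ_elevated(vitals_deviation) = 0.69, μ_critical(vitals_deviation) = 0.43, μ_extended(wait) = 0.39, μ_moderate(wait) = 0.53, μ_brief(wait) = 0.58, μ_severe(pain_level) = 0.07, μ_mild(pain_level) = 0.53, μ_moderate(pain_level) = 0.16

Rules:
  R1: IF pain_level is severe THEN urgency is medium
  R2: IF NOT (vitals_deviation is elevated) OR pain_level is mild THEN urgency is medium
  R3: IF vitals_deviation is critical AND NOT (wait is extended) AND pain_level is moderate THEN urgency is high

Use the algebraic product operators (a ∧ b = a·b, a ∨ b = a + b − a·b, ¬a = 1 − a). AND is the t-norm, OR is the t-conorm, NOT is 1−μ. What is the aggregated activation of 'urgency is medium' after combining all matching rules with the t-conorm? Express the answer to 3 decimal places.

0.698

R1: severe=0.07 → w = 0.0700
R2: ¬elevated=1−0.69=0.31, mild=0.53; OR[a + b − a·b] → w = 0.6757
R3: critical=0.43, ¬extended=1−0.39=0.61, moderate=0.16; AND[a·b] → w = 0.0420
Rules with consequent 'medium': {R1, R2} → strengths 0.0700, 0.6757
Aggregate via t-conorm [a + b − a·b]: 0.6984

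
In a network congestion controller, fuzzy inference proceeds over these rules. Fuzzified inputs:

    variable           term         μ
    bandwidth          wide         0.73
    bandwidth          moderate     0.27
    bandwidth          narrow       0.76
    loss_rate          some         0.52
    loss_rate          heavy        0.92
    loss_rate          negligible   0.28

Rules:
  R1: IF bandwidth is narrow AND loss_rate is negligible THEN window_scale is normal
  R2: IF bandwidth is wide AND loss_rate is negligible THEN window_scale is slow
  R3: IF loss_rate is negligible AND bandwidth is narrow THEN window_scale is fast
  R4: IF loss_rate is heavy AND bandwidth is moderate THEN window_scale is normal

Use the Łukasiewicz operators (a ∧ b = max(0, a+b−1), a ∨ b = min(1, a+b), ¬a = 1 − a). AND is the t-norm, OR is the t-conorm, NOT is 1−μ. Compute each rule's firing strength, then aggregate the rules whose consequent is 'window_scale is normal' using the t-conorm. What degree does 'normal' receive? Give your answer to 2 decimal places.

0.23

R1: narrow=0.76, negligible=0.28; AND[max(0, a+b−1)] → w = 0.04
R2: wide=0.73, negligible=0.28; AND[max(0, a+b−1)] → w = 0.01
R3: negligible=0.28, narrow=0.76; AND[max(0, a+b−1)] → w = 0.04
R4: heavy=0.92, moderate=0.27; AND[max(0, a+b−1)] → w = 0.19
Rules with consequent 'normal': {R1, R4} → strengths 0.04, 0.19
Aggregate via t-conorm [min(1, a+b)]: 0.23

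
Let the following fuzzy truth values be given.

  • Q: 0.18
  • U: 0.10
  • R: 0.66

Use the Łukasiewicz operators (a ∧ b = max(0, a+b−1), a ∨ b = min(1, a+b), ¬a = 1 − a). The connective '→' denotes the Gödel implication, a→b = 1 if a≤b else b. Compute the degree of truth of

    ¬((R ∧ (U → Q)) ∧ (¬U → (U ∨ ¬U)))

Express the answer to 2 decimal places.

U → Q  [Gödel: 1 if a≤b else b] with a=0.10, b=0.18 → 1.00
R ∧ (U → Q) = max(0, a+b−1) on (0.66, 1.00) = 0.66
¬U = 1 − 0.10 = 0.90
¬U = 1 − 0.10 = 0.90
U ∨ ¬U = min(1, a+b) on (0.10, 0.90) = 1.00
¬U → (U ∨ ¬U)  [Gödel: 1 if a≤b else b] with a=0.90, b=1.00 → 1.00
(R ∧ (U → Q)) ∧ (¬U → (U ∨ ¬U)) = max(0, a+b−1) on (0.66, 1.00) = 0.66
¬((R ∧ (U → Q)) ∧ (¬U → (U ∨ ¬U))) = 1 − 0.66 = 0.34

0.34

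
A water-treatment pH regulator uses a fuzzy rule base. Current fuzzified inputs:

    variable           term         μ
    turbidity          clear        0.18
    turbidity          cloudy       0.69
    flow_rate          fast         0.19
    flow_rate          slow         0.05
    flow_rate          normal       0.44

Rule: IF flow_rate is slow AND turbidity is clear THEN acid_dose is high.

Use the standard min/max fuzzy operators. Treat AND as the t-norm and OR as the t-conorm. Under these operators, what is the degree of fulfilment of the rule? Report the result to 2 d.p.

0.05

firing strength: slow=0.05, clear=0.18; AND[min(a, b)] → w = 0.05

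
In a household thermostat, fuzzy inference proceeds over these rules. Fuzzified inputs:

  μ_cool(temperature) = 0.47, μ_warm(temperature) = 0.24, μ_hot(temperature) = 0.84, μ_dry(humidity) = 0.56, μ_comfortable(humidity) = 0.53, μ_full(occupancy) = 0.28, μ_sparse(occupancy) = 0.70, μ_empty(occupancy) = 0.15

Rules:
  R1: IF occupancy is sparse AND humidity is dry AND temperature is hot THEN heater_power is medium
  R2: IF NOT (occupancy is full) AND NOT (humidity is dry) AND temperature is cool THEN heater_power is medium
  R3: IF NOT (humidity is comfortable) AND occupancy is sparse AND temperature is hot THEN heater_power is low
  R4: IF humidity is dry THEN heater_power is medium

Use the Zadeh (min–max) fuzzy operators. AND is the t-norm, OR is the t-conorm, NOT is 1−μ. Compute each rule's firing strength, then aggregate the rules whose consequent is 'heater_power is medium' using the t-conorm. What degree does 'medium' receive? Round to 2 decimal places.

0.56

R1: sparse=0.70, dry=0.56, hot=0.84; AND[min(a, b)] → w = 0.56
R2: ¬full=1−0.28=0.72, ¬dry=1−0.56=0.44, cool=0.47; AND[min(a, b)] → w = 0.44
R3: ¬comfortable=1−0.53=0.47, sparse=0.70, hot=0.84; AND[min(a, b)] → w = 0.47
R4: dry=0.56 → w = 0.56
Rules with consequent 'medium': {R1, R2, R4} → strengths 0.56, 0.44, 0.56
Aggregate via t-conorm [max(a, b)]: 0.56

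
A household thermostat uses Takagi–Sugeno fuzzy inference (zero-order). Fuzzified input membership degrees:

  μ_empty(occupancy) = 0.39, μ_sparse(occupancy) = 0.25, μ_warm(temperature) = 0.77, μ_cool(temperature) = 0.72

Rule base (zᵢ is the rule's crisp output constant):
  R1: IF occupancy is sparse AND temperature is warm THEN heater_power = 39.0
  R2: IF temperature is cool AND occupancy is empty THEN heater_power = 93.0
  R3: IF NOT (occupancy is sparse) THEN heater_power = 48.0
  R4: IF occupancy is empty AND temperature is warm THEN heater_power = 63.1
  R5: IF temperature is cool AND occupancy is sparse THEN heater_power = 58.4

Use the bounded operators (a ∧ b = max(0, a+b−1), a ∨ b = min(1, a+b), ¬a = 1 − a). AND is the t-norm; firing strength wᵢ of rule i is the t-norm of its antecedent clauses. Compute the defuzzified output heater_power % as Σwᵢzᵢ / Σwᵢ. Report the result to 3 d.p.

R1 (z=39.0): sparse=0.25, warm=0.77; AND[max(0, a+b−1)] → w = 0.02
R2 (z=93.0): cool=0.72, empty=0.39; AND[max(0, a+b−1)] → w = 0.11
R3 (z=48.0): ¬sparse=1−0.25=0.75 → w = 0.75
R4 (z=63.1): empty=0.39, warm=0.77; AND[max(0, a+b−1)] → w = 0.16
R5 (z=58.4): cool=0.72, sparse=0.25; AND[max(0, a+b−1)] → w = 0.00
Weighted average = (0.02·39.0 + 0.11·93.0 + 0.75·48.0 + 0.16·63.1 + 0.00·58.4) / (0.02 + 0.11 + 0.75 + 0.16 + 0.00)
  = 57.1060 / 1.0400 = 54.910

54.910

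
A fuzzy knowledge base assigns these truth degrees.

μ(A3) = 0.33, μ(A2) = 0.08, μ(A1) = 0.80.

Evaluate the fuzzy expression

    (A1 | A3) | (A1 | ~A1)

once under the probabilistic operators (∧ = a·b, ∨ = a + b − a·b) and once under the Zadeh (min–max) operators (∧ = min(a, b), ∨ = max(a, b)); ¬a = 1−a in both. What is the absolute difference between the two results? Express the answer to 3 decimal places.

0.179

Under probabilistic:
  A1 | A3 = a + b − a·b on (0.8000, 0.3300) = 0.8660
  ~A1 = 1 − 0.8000 = 0.2000
  A1 | ~A1 = a + b − a·b on (0.8000, 0.2000) = 0.8400
  (A1 | A3) | (A1 | ~A1) = a + b − a·b on (0.8660, 0.8400) = 0.9786
  → value = 0.9786
Under Zadeh (min–max):
  A1 | A3 = max(a, b) on (0.80, 0.33) = 0.80
  ~A1 = 1 − 0.80 = 0.20
  A1 | ~A1 = max(a, b) on (0.80, 0.20) = 0.80
  (A1 | A3) | (A1 | ~A1) = max(a, b) on (0.80, 0.80) = 0.80
  → value = 0.8000
|0.9786 − 0.8000| = 0.179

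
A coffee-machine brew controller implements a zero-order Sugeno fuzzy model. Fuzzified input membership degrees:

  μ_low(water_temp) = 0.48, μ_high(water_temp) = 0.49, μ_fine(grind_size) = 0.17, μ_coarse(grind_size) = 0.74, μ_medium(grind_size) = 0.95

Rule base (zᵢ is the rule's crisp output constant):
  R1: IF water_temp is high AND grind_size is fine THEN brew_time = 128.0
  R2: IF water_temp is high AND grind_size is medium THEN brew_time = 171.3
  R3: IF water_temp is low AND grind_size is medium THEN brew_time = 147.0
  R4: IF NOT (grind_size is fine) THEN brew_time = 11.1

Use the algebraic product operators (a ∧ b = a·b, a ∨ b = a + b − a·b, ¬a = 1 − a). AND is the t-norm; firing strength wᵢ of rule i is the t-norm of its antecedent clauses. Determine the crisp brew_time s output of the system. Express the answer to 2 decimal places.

R1 (z=128.0): high=0.49, fine=0.17; AND[a·b] → w = 0.0833
R2 (z=171.3): high=0.49, medium=0.95; AND[a·b] → w = 0.4655
R3 (z=147.0): low=0.48, medium=0.95; AND[a·b] → w = 0.4560
R4 (z=11.1): ¬fine=1−0.17=0.83 → w = 0.8300
Weighted average = (0.0833·128.0 + 0.4655·171.3 + 0.4560·147.0 + 0.8300·11.1) / (0.0833 + 0.4655 + 0.4560 + 0.8300)
  = 166.6475 / 1.8348 = 90.83

90.83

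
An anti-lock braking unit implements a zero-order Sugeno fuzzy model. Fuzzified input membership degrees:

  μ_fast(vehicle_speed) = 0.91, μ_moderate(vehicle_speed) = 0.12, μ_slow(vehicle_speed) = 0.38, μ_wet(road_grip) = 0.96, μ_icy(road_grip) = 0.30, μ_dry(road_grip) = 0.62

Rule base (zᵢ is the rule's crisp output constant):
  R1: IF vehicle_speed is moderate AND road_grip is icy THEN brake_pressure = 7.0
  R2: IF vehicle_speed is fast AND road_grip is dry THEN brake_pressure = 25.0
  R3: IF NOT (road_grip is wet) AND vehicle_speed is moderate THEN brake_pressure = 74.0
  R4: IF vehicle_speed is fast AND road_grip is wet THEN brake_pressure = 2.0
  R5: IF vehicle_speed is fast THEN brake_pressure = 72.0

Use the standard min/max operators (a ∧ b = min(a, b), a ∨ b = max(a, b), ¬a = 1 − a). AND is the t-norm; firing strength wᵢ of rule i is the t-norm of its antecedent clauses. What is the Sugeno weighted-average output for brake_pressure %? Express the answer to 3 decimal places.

R1 (z=7.0): moderate=0.12, icy=0.30; AND[min(a, b)] → w = 0.12
R2 (z=25.0): fast=0.91, dry=0.62; AND[min(a, b)] → w = 0.62
R3 (z=74.0): ¬wet=1−0.96=0.04, moderate=0.12; AND[min(a, b)] → w = 0.04
R4 (z=2.0): fast=0.91, wet=0.96; AND[min(a, b)] → w = 0.91
R5 (z=72.0): fast=0.91 → w = 0.91
Weighted average = (0.12·7.0 + 0.62·25.0 + 0.04·74.0 + 0.91·2.0 + 0.91·72.0) / (0.12 + 0.62 + 0.04 + 0.91 + 0.91)
  = 86.6400 / 2.6000 = 33.323

33.323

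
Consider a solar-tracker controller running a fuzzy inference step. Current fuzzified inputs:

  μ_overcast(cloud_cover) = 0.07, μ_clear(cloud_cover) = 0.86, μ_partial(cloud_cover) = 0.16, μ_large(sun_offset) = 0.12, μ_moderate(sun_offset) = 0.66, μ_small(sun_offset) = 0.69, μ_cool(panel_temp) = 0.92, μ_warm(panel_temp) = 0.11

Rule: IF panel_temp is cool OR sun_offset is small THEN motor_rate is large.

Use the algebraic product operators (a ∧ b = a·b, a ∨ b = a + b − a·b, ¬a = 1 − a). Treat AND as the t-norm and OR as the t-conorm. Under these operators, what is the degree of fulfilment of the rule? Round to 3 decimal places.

0.975

firing strength: cool=0.92, small=0.69; OR[a + b − a·b] → w = 0.9752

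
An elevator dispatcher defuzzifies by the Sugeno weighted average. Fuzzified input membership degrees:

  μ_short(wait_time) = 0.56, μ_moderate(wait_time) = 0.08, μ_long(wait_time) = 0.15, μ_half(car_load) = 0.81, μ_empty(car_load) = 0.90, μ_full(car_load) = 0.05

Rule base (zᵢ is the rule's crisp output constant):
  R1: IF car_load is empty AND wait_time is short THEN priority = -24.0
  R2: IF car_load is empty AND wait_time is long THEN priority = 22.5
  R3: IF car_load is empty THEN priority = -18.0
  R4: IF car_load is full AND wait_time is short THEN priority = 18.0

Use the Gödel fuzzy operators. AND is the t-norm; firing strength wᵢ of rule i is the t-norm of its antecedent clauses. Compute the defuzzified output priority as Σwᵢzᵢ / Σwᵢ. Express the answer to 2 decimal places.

R1 (z=-24.0): empty=0.90, short=0.56; AND[min(a, b)] → w = 0.56
R2 (z=22.5): empty=0.90, long=0.15; AND[min(a, b)] → w = 0.15
R3 (z=-18.0): empty=0.90 → w = 0.90
R4 (z=18.0): full=0.05, short=0.56; AND[min(a, b)] → w = 0.05
Weighted average = (0.56·-24.0 + 0.15·22.5 + 0.90·-18.0 + 0.05·18.0) / (0.56 + 0.15 + 0.90 + 0.05)
  = -25.3650 / 1.6600 = -15.28

-15.28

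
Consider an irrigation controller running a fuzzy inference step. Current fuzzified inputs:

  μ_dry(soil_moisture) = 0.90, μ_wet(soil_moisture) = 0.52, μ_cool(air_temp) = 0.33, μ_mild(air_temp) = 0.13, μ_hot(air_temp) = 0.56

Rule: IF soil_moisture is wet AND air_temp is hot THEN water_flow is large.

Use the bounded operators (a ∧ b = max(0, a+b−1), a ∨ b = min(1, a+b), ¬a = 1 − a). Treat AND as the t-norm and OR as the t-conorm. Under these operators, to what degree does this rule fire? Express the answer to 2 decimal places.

firing strength: wet=0.52, hot=0.56; AND[max(0, a+b−1)] → w = 0.08

0.08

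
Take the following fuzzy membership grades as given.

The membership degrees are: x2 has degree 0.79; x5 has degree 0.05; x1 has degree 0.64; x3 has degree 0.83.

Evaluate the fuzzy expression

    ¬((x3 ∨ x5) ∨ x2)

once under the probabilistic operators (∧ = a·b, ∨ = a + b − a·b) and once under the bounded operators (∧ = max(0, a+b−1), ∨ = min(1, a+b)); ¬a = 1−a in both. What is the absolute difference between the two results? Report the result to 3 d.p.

Under probabilistic:
  x3 ∨ x5 = a + b − a·b on (0.8300, 0.0500) = 0.8385
  (x3 ∨ x5) ∨ x2 = a + b − a·b on (0.8385, 0.7900) = 0.9661
  ¬((x3 ∨ x5) ∨ x2) = 1 − 0.9661 = 0.0339
  → value = 0.0339
Under bounded:
  x3 ∨ x5 = min(1, a+b) on (0.83, 0.05) = 0.88
  (x3 ∨ x5) ∨ x2 = min(1, a+b) on (0.88, 0.79) = 1.00
  ¬((x3 ∨ x5) ∨ x2) = 1 − 1.00 = 0.00
  → value = 0.0000
|0.0339 − 0.0000| = 0.034

0.034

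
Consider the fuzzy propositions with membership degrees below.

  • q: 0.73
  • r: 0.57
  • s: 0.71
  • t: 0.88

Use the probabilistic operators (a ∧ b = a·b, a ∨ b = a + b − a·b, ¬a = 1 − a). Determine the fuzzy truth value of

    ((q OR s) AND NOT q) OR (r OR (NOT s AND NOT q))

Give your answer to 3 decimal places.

0.702

q OR s = a + b − a·b on (0.7300, 0.7100) = 0.9217
NOT q = 1 − 0.7300 = 0.2700
(q OR s) AND NOT q = a·b on (0.9217, 0.2700) = 0.2489
NOT s = 1 − 0.7100 = 0.2900
NOT q = 1 − 0.7300 = 0.2700
NOT s AND NOT q = a·b on (0.2900, 0.2700) = 0.0783
r OR (NOT s AND NOT q) = a + b − a·b on (0.5700, 0.0783) = 0.6037
((q OR s) AND NOT q) OR (r OR (NOT s AND NOT q)) = a + b − a·b on (0.2489, 0.6037) = 0.7023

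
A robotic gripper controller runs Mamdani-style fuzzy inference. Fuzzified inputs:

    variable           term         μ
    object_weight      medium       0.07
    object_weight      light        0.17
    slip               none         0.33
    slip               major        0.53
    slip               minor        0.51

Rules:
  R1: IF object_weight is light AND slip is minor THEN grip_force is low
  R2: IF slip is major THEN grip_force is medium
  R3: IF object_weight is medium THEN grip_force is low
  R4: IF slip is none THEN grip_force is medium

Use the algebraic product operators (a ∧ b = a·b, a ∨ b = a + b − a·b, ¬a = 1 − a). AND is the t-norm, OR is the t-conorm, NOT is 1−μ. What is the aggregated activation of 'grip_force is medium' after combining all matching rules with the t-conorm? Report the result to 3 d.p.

0.685

R1: light=0.17, minor=0.51; AND[a·b] → w = 0.0867
R2: major=0.53 → w = 0.5300
R3: medium=0.07 → w = 0.0700
R4: none=0.33 → w = 0.3300
Rules with consequent 'medium': {R2, R4} → strengths 0.5300, 0.3300
Aggregate via t-conorm [a + b − a·b]: 0.6851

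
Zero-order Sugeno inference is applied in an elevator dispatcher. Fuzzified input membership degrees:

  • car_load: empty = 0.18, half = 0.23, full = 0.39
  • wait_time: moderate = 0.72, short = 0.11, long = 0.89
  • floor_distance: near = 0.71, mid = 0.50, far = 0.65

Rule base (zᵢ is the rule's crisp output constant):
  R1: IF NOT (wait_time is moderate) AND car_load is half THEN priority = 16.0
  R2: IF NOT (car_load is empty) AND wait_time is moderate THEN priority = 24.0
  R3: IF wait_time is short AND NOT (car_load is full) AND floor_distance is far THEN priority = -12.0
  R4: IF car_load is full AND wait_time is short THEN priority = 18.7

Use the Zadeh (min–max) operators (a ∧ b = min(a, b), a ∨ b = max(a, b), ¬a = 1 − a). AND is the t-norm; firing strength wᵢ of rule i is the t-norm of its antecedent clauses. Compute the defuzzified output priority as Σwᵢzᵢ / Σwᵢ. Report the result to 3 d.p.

18.544

R1 (z=16.0): ¬moderate=1−0.72=0.28, half=0.23; AND[min(a, b)] → w = 0.23
R2 (z=24.0): ¬empty=1−0.18=0.82, moderate=0.72; AND[min(a, b)] → w = 0.72
R3 (z=-12.0): short=0.11, ¬full=1−0.39=0.61, far=0.65; AND[min(a, b)] → w = 0.11
R4 (z=18.7): full=0.39, short=0.11; AND[min(a, b)] → w = 0.11
Weighted average = (0.23·16.0 + 0.72·24.0 + 0.11·-12.0 + 0.11·18.7) / (0.23 + 0.72 + 0.11 + 0.11)
  = 21.6970 / 1.1700 = 18.544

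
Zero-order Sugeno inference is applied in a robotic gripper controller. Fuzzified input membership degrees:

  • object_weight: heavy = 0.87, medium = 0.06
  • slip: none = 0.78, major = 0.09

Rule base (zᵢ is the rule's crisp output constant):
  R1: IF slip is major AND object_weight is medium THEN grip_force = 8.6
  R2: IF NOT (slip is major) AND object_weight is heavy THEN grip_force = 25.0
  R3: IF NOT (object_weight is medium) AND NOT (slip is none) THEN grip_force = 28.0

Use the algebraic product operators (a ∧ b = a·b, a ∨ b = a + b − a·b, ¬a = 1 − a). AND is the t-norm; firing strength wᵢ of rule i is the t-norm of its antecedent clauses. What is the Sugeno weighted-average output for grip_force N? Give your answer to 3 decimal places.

R1 (z=8.6): major=0.09, medium=0.06; AND[a·b] → w = 0.0054
R2 (z=25.0): ¬major=1−0.09=0.91, heavy=0.87; AND[a·b] → w = 0.7917
R3 (z=28.0): ¬medium=1−0.06=0.94, ¬none=1−0.78=0.22; AND[a·b] → w = 0.2068
Weighted average = (0.0054·8.6 + 0.7917·25.0 + 0.2068·28.0) / (0.0054 + 0.7917 + 0.2068)
  = 25.6293 / 1.0039 = 25.530

25.530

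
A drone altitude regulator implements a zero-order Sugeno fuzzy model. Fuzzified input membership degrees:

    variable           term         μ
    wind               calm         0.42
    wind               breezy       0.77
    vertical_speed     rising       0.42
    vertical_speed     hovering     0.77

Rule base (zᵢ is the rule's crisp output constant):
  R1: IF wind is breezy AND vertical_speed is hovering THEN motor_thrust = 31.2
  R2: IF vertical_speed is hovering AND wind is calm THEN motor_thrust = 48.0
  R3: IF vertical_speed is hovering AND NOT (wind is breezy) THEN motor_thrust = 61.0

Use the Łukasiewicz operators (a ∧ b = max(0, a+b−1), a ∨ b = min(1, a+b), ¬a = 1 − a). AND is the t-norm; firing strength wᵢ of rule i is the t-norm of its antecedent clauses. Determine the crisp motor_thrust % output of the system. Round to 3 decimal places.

R1 (z=31.2): breezy=0.77, hovering=0.77; AND[max(0, a+b−1)] → w = 0.54
R2 (z=48.0): hovering=0.77, calm=0.42; AND[max(0, a+b−1)] → w = 0.19
R3 (z=61.0): hovering=0.77, ¬breezy=1−0.77=0.23; AND[max(0, a+b−1)] → w = 0.00
Weighted average = (0.54·31.2 + 0.19·48.0 + 0.00·61.0) / (0.54 + 0.19 + 0.00)
  = 25.9680 / 0.7300 = 35.573

35.573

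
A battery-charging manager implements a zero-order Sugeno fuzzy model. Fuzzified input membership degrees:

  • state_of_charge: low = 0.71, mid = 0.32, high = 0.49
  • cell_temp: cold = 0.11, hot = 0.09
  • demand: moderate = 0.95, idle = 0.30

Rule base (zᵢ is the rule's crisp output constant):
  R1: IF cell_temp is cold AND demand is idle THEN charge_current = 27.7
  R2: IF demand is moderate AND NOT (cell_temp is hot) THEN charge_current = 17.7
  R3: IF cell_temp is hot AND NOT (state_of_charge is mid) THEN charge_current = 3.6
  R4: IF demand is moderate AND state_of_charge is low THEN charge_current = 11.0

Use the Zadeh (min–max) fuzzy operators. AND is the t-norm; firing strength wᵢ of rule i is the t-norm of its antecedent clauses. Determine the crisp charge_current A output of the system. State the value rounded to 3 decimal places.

R1 (z=27.7): cold=0.11, idle=0.30; AND[min(a, b)] → w = 0.11
R2 (z=17.7): moderate=0.95, ¬hot=1−0.09=0.91; AND[min(a, b)] → w = 0.91
R3 (z=3.6): hot=0.09, ¬mid=1−0.32=0.68; AND[min(a, b)] → w = 0.09
R4 (z=11.0): moderate=0.95, low=0.71; AND[min(a, b)] → w = 0.71
Weighted average = (0.11·27.7 + 0.91·17.7 + 0.09·3.6 + 0.71·11.0) / (0.11 + 0.91 + 0.09 + 0.71)
  = 27.2880 / 1.8200 = 14.993

14.993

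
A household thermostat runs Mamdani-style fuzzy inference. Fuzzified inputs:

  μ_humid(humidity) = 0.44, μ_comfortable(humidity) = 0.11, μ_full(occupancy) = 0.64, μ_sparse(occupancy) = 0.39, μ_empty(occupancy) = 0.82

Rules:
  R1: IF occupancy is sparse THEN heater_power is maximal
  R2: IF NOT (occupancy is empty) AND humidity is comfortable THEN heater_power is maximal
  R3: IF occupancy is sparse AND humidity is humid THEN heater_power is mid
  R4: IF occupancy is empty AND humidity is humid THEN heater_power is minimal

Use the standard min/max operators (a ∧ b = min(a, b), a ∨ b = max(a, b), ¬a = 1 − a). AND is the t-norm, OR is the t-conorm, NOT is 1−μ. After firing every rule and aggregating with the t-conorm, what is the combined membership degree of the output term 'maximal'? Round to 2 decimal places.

R1: sparse=0.39 → w = 0.39
R2: ¬empty=1−0.82=0.18, comfortable=0.11; AND[min(a, b)] → w = 0.11
R3: sparse=0.39, humid=0.44; AND[min(a, b)] → w = 0.39
R4: empty=0.82, humid=0.44; AND[min(a, b)] → w = 0.44
Rules with consequent 'maximal': {R1, R2} → strengths 0.39, 0.11
Aggregate via t-conorm [max(a, b)]: 0.39

0.39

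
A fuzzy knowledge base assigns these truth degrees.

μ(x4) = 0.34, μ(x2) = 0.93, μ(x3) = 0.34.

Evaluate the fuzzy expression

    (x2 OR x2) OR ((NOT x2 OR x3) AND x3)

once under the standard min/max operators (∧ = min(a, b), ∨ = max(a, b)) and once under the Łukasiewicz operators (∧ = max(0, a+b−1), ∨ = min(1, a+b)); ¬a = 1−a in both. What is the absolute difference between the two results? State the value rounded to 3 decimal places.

Under standard min/max:
  x2 OR x2 = max(a, b) on (0.93, 0.93) = 0.93
  NOT x2 = 1 − 0.93 = 0.07
  NOT x2 OR x3 = max(a, b) on (0.07, 0.34) = 0.34
  (NOT x2 OR x3) AND x3 = min(a, b) on (0.34, 0.34) = 0.34
  (x2 OR x2) OR ((NOT x2 OR x3) AND x3) = max(a, b) on (0.93, 0.34) = 0.93
  → value = 0.9300
Under Łukasiewicz:
  x2 OR x2 = min(1, a+b) on (0.93, 0.93) = 1.00
  NOT x2 = 1 − 0.93 = 0.07
  NOT x2 OR x3 = min(1, a+b) on (0.07, 0.34) = 0.41
  (NOT x2 OR x3) AND x3 = max(0, a+b−1) on (0.41, 0.34) = 0.00
  (x2 OR x2) OR ((NOT x2 OR x3) AND x3) = min(1, a+b) on (1.00, 0.00) = 1.00
  → value = 1.0000
|0.9300 − 1.0000| = 0.070

0.070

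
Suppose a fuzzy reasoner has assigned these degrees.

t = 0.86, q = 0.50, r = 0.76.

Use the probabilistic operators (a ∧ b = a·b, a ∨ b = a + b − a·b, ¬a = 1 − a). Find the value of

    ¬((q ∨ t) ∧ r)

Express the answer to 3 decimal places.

q ∨ t = a + b − a·b on (0.5000, 0.8600) = 0.9300
(q ∨ t) ∧ r = a·b on (0.9300, 0.7600) = 0.7068
¬((q ∨ t) ∧ r) = 1 − 0.7068 = 0.2932

0.293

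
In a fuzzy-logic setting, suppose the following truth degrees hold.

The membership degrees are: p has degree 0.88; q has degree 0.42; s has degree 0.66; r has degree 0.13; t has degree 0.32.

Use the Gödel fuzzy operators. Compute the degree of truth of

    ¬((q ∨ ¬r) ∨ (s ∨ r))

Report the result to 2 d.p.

0.13

¬r = 1 − 0.13 = 0.87
q ∨ ¬r = max(a, b) on (0.42, 0.87) = 0.87
s ∨ r = max(a, b) on (0.66, 0.13) = 0.66
(q ∨ ¬r) ∨ (s ∨ r) = max(a, b) on (0.87, 0.66) = 0.87
¬((q ∨ ¬r) ∨ (s ∨ r)) = 1 − 0.87 = 0.13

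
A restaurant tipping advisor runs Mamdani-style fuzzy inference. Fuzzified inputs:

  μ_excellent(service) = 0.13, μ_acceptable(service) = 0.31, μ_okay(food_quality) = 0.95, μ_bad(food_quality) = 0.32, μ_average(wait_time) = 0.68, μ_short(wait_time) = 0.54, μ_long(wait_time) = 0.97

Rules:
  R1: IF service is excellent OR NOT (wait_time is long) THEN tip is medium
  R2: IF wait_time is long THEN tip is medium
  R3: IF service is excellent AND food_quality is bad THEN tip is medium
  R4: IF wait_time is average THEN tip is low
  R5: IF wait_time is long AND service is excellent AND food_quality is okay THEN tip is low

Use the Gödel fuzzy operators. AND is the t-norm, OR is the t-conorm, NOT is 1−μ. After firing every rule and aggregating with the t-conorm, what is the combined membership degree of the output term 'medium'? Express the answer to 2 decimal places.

R1: excellent=0.13, ¬long=1−0.97=0.03; OR[max(a, b)] → w = 0.13
R2: long=0.97 → w = 0.97
R3: excellent=0.13, bad=0.32; AND[min(a, b)] → w = 0.13
R4: average=0.68 → w = 0.68
R5: long=0.97, excellent=0.13, okay=0.95; AND[min(a, b)] → w = 0.13
Rules with consequent 'medium': {R1, R2, R3} → strengths 0.13, 0.97, 0.13
Aggregate via t-conorm [max(a, b)]: 0.97

0.97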